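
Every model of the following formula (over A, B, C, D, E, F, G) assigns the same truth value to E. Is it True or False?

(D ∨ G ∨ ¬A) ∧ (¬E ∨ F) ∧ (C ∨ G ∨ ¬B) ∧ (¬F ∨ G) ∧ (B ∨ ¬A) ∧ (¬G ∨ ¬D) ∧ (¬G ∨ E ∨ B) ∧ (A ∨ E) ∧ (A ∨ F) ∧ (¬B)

Suppose E = False.
From the singleton clause (A), A = True.
From the singleton clause (B), B = True.
Now (¬B) is unsatisfied and unit — conflict.
So every satisfying assignment has E = True.

True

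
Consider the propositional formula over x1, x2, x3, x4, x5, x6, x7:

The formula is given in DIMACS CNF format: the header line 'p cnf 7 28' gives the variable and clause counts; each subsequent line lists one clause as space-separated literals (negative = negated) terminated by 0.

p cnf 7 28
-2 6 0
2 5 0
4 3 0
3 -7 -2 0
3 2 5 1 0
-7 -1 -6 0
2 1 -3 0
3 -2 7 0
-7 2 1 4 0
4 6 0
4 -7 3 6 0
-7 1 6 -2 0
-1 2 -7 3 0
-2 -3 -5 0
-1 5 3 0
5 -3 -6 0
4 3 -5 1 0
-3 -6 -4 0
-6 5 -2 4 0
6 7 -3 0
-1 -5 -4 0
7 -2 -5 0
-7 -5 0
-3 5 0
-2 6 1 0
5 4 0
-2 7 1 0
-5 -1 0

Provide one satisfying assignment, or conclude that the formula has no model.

x1: False; x2: False; x3: False; x4: True; x5: True; x6: False; x7: False

Case x2 = False:
The clause (x5) is unit, so x5 = True.
The clause (¬x7) is unit, so x7 = False.
The clause (¬x1) is unit, so x1 = False.
The clause (¬x3) is unit, so x3 = False.
The clause (x4) is unit, so x4 = True.
No clause remains; x6 is free.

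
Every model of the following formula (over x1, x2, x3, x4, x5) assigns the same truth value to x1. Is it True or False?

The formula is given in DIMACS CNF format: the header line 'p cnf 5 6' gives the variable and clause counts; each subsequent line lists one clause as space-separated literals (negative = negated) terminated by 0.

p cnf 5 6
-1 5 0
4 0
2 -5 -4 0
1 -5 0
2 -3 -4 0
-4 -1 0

False

Suppose x1 = True.
Unit clause (x5) forces x5 = True.
Unit clause (x4) forces x4 = True.
But (¬x4) is also a unit clause — contradiction.
So every satisfying assignment has x1 = False.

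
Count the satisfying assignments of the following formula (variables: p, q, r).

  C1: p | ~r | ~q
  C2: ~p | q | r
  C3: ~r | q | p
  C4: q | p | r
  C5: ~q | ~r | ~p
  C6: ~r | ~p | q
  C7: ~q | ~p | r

There are 2^3 = 8 truth assignments over (p, q, r).
Check each against the 7 clauses (columns in the order p, q, r):
  F F F  ✗ fails (q | p | r)
  F F T  ✗ fails (~r | q | p)
  F T F  ✓ satisfies all
  F T T  ✗ fails (p | ~r | ~q)
  T F F  ✗ fails (~p | q | r)
  T F T  ✗ fails (~r | ~p | q)
  T T F  ✗ fails (~q | ~p | r)
  T T T  ✗ fails (~q | ~r | ~p)
1 of the 8 rows is a model.

1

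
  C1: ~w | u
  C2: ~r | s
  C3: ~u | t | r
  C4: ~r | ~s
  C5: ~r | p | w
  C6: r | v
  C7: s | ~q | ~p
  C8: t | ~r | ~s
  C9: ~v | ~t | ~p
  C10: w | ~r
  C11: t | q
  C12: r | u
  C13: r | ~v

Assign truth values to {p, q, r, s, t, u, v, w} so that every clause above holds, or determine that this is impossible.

Case w = 0:
Unit clause (~r) forces r = 0.
Unit clause (v) forces v = 1.
Now (~v) is unsatisfied and unit — conflict.
So w must be the other value — set w = 1.
Unit clause (u) forces u = 1.
Case r = 0:
Unit clause (t) forces t = 1.
Unit clause (v) forces v = 1.
Now (~v) is unsatisfied and unit — conflict.
So r must be the other value — set r = 1.
Unit clause (s) forces s = 1.
Now (~s) is unsatisfied and unit — conflict.
Both values of r lead to a conflict.
Both values of w lead to a conflict.

UNSATISFIABLE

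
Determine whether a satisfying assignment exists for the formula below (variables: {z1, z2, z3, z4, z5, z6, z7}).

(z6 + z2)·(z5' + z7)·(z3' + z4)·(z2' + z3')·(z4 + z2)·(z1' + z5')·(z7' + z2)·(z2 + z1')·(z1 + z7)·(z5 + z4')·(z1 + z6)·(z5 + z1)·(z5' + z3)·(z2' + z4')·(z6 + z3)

Branch on z6: set z6 = 1.
Branch on z5: set z5 = 0.
(z4') alone gives z4 = 0.
(z3') alone gives z3 = 0.
(z2) alone gives z2 = 1.
(z1) alone gives z1 = 1.
All clauses hold; z7 can take either value.
A satisfying assignment: z1=1,  z2=1,  z3=0,  z4=0,  z5=0,  z6=1,  z7=1.

Satisfiable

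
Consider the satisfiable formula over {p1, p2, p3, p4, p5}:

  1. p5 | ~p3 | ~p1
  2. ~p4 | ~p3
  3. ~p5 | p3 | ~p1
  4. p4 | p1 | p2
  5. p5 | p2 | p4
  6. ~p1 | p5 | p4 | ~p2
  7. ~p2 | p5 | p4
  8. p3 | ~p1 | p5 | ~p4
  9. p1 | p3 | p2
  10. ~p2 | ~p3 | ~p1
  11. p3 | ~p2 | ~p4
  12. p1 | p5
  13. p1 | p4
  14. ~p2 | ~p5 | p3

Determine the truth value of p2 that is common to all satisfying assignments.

Suppose p2 = 1.
Suppose p4 = 0.
(p5) alone gives p5 = 1.
(p1) alone gives p1 = 1.
(p3) alone gives p3 = 1.
But (~p3) is also a unit clause — contradiction.
That branch fails; take p4 = 1 instead.
(~p3) alone gives p3 = 0.
But (p3) is also a unit clause — contradiction.
Neither p4 = 1 nor p4 = 0 works.
So every satisfying assignment has p2 = False.

False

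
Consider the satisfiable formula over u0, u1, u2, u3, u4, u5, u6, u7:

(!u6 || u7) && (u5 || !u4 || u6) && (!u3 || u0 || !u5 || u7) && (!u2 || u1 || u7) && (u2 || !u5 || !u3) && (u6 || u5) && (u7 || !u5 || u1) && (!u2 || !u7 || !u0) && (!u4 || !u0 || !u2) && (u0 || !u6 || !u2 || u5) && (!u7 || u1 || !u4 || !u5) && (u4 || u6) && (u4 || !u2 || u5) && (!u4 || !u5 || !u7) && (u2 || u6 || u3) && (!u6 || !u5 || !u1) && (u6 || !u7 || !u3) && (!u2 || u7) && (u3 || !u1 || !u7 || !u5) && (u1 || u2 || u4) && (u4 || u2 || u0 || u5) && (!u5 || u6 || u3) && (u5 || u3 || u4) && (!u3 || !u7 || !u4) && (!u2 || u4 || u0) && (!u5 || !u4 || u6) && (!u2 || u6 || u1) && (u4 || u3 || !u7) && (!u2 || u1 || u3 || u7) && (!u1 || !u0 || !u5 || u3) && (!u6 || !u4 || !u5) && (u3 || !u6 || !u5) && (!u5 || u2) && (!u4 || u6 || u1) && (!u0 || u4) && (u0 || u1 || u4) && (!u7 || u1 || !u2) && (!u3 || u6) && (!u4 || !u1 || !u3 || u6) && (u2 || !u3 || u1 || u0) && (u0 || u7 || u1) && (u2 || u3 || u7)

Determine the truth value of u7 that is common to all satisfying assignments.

True

Suppose u7 = false.
The clause (!u6) is unit, so u6 = false.
The clause (u5) is unit, so u5 = true.
The clause (u1) is unit, so u1 = true.
The clause (u4) is unit, so u4 = true.
But (!u4) is also a unit clause — contradiction.
So every satisfying assignment has u7 = True.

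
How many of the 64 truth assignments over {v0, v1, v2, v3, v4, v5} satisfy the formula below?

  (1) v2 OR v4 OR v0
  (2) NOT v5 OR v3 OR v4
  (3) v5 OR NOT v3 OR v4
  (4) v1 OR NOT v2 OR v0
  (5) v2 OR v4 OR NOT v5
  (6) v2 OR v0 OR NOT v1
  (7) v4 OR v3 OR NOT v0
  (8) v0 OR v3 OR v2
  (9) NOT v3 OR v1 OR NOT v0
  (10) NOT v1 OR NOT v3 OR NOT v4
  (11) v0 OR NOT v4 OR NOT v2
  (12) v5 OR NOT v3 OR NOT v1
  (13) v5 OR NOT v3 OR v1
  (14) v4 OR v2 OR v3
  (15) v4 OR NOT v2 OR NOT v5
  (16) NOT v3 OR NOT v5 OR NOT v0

There are 2^6 = 64 truth assignments over (v0, v1, v2, v3, v4, v5).
Split on v5. With v5 = true, the clauses containing v5 are satisfied and NOT v5 drops from the rest; 5 of the 2^5 = 32 assignments to the other variables satisfy what remains.
With v5 = false, by the same count on the reduced clause set, 5 assignments work.
(One model: v0=F, v1=F, v2=F, v3=T, v4=T, v5=T.)
Total: 5 + 5 = 10.

10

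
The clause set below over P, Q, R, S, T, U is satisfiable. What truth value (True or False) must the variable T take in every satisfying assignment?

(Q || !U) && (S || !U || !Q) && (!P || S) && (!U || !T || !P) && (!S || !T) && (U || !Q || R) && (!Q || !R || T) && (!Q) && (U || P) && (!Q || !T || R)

False

Suppose T = true.
From the singleton clause (!S), S = false.
From the singleton clause (!P), P = false.
From the singleton clause (!Q), Q = false.
From the singleton clause (!U), U = false.
But (U) is also a unit clause — contradiction.
So every satisfying assignment has T = False.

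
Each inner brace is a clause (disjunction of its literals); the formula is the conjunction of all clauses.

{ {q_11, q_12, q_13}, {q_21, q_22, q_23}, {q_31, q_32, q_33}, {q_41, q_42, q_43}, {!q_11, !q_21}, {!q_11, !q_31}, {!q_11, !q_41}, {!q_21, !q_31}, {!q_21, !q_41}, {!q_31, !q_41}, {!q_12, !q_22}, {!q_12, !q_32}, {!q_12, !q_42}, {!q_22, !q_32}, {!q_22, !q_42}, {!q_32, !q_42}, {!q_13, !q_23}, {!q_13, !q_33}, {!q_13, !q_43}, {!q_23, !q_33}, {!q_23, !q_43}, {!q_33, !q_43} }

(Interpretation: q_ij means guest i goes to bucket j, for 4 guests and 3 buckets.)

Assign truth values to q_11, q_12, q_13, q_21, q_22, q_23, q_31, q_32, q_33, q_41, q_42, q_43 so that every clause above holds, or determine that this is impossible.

Suppose q_11 = false.
Suppose q_12 = true.
(!q_22) alone gives q_22 = false.
(!q_32) alone gives q_32 = false.
(!q_42) alone gives q_42 = false.
Suppose q_21 = true.
(!q_31) alone gives q_31 = false.
(q_33) alone gives q_33 = true.
(!q_41) alone gives q_41 = false.
(q_43) alone gives q_43 = true.
But (!q_43) is also a unit clause — contradiction.
Backtrack on q_21: now try q_21 = false.
(q_23) alone gives q_23 = true.
(!q_13) alone gives q_13 = false.
(!q_33) alone gives q_33 = false.
(q_31) alone gives q_31 = true.
(!q_41) alone gives q_41 = false.
(q_43) alone gives q_43 = true.
But (!q_43) is also a unit clause — contradiction.
Either choice for q_21 ends in contradiction.
Backtrack on q_12: now try q_12 = false.
(q_13) alone gives q_13 = true.
(!q_23) alone gives q_23 = false.
(!q_33) alone gives q_33 = false.
(!q_43) alone gives q_43 = false.
Suppose q_21 = true.
(!q_31) alone gives q_31 = false.
(q_32) alone gives q_32 = true.
(!q_41) alone gives q_41 = false.
(q_42) alone gives q_42 = true.
But (!q_42) is also a unit clause — contradiction.
Backtrack on q_21: now try q_21 = false.
(q_22) alone gives q_22 = true.
(!q_32) alone gives q_32 = false.
(q_31) alone gives q_31 = true.
(!q_41) alone gives q_41 = false.
(q_42) alone gives q_42 = true.
But (!q_42) is also a unit clause — contradiction.
Either choice for q_21 ends in contradiction.
Either choice for q_12 ends in contradiction.
Backtrack on q_11: now try q_11 = true.
(!q_21) alone gives q_21 = false.
(!q_31) alone gives q_31 = false.
(!q_41) alone gives q_41 = false.
Suppose q_22 = true.
(!q_12) alone gives q_12 = false.
(!q_32) alone gives q_32 = false.
(q_33) alone gives q_33 = true.
(!q_42) alone gives q_42 = false.
(q_43) alone gives q_43 = true.
But (!q_43) is also a unit clause — contradiction.
Backtrack on q_22: now try q_22 = false.
(q_23) alone gives q_23 = true.
(!q_13) alone gives q_13 = false.
(!q_33) alone gives q_33 = false.
(q_32) alone gives q_32 = true.
(!q_12) alone gives q_12 = false.
(!q_42) alone gives q_42 = false.
(q_43) alone gives q_43 = true.
But (!q_43) is also a unit clause — contradiction.
Either choice for q_22 ends in contradiction.
Either choice for q_11 ends in contradiction.

UNSATISFIABLE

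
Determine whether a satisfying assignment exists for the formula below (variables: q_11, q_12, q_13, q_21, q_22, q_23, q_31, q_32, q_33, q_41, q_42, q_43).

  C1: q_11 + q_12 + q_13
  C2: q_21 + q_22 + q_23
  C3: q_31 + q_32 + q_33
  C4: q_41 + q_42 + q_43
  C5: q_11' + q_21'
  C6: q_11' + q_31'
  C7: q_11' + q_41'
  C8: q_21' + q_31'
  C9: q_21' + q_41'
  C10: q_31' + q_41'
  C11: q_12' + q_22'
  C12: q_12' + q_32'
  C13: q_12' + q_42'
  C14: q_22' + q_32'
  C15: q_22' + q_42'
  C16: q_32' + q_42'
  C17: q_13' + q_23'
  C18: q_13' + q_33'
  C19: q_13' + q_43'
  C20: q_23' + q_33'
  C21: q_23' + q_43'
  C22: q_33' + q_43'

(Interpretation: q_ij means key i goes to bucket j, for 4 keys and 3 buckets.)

Case q_11 = 0:
Case q_12 = 1:
From the singleton clause (q_22'), q_22 = 0.
From the singleton clause (q_32'), q_32 = 0.
From the singleton clause (q_42'), q_42 = 0.
Case q_21 = 1:
From the singleton clause (q_31'), q_31 = 0.
From the singleton clause (q_33), q_33 = 1.
From the singleton clause (q_41'), q_41 = 0.
From the singleton clause (q_43), q_43 = 1.
That conflicts with the unit clause (q_43').
Undo q_21 and try q_21 = 0.
From the singleton clause (q_23), q_23 = 1.
From the singleton clause (q_13'), q_13 = 0.
From the singleton clause (q_33'), q_33 = 0.
From the singleton clause (q_31), q_31 = 1.
From the singleton clause (q_41'), q_41 = 0.
From the singleton clause (q_43), q_43 = 1.
That conflicts with the unit clause (q_43').
Either choice for q_21 ends in contradiction.
Undo q_12 and try q_12 = 0.
From the singleton clause (q_13), q_13 = 1.
From the singleton clause (q_23'), q_23 = 0.
From the singleton clause (q_33'), q_33 = 0.
From the singleton clause (q_43'), q_43 = 0.
Case q_21 = 1:
From the singleton clause (q_31'), q_31 = 0.
From the singleton clause (q_32), q_32 = 1.
From the singleton clause (q_41'), q_41 = 0.
From the singleton clause (q_42), q_42 = 1.
That conflicts with the unit clause (q_42').
Undo q_21 and try q_21 = 0.
From the singleton clause (q_22), q_22 = 1.
From the singleton clause (q_32'), q_32 = 0.
From the singleton clause (q_31), q_31 = 1.
From the singleton clause (q_41'), q_41 = 0.
From the singleton clause (q_42), q_42 = 1.
That conflicts with the unit clause (q_42').
Either choice for q_21 ends in contradiction.
Either choice for q_12 ends in contradiction.
Undo q_11 and try q_11 = 1.
From the singleton clause (q_21'), q_21 = 0.
From the singleton clause (q_31'), q_31 = 0.
From the singleton clause (q_41'), q_41 = 0.
Case q_22 = 1:
From the singleton clause (q_12'), q_12 = 0.
From the singleton clause (q_32'), q_32 = 0.
From the singleton clause (q_33), q_33 = 1.
From the singleton clause (q_42'), q_42 = 0.
From the singleton clause (q_43), q_43 = 1.
That conflicts with the unit clause (q_43').
Undo q_22 and try q_22 = 0.
From the singleton clause (q_23), q_23 = 1.
From the singleton clause (q_13'), q_13 = 0.
From the singleton clause (q_33'), q_33 = 0.
From the singleton clause (q_32), q_32 = 1.
From the singleton clause (q_12'), q_12 = 0.
From the singleton clause (q_42'), q_42 = 0.
From the singleton clause (q_43), q_43 = 1.
That conflicts with the unit clause (q_43').
Either choice for q_22 ends in contradiction.
Either choice for q_11 ends in contradiction.
No assignment satisfies every clause.

Unsatisfiable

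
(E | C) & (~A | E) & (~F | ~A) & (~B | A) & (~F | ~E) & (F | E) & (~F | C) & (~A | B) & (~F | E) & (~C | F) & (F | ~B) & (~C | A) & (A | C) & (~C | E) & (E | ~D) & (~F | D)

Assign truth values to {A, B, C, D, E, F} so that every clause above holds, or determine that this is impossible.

UNSATISFIABLE

Try E = 1.
The clause (~F) is unit, so F = 0.
The clause (~C) is unit, so C = 0.
The clause (~B) is unit, so B = 0.
The clause (~A) is unit, so A = 0.
Now (A) is unsatisfied and unit — conflict.
That branch fails; take E = 0 instead.
The clause (C) is unit, so C = 1.
Now (~C) is unsatisfied and unit — conflict.
Neither E = 1 nor E = 0 works.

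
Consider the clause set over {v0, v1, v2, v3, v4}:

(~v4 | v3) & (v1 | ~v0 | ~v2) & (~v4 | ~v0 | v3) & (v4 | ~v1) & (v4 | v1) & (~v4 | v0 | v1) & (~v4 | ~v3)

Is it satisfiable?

Unsatisfiable

Suppose v4 = 0.
(~v1) alone gives v1 = 0.
That conflicts with the unit clause (v1).
That branch fails; take v4 = 1 instead.
(v3) alone gives v3 = 1.
That conflicts with the unit clause (~v3).
Either choice for v4 ends in contradiction.
No assignment satisfies every clause.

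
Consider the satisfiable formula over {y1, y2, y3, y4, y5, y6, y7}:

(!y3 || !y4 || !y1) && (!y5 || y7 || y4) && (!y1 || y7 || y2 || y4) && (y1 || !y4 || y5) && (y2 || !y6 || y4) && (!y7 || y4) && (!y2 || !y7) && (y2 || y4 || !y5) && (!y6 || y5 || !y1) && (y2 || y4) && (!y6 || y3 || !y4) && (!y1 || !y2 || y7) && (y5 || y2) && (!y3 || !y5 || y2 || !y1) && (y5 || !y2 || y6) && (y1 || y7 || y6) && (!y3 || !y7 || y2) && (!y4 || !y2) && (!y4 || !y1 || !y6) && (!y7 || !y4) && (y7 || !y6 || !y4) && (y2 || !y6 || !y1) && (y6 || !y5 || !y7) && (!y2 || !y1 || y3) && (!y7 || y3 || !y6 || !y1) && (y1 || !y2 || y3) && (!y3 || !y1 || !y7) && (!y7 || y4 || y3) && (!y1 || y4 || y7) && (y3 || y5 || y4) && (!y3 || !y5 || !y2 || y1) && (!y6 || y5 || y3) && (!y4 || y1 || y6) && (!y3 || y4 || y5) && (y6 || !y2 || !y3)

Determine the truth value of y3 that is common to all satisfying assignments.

False

Suppose y3 = true.
Try y4 = false.
Unit clause (!y7) forces y7 = false.
Unit clause (!y5) forces y5 = false.
That conflicts with the unit clause (y5).
That branch fails; take y4 = true instead.
Unit clause (!y1) forces y1 = false.
Unit clause (y5) forces y5 = true.
Unit clause (!y2) forces y2 = false.
Unit clause (!y7) forces y7 = false.
Unit clause (y6) forces y6 = true.
That conflicts with the unit clause (!y6).
Neither y4 = true nor y4 = false works.
So every satisfying assignment has y3 = False.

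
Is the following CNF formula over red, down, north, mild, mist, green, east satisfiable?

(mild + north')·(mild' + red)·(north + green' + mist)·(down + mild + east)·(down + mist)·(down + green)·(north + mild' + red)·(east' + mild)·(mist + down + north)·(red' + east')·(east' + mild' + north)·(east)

No

From the singleton clause (east), east = 1.
From the singleton clause (mild), mild = 1.
From the singleton clause (red), red = 1.
Now (red') is unsatisfied and unit — conflict.
No assignment satisfies every clause.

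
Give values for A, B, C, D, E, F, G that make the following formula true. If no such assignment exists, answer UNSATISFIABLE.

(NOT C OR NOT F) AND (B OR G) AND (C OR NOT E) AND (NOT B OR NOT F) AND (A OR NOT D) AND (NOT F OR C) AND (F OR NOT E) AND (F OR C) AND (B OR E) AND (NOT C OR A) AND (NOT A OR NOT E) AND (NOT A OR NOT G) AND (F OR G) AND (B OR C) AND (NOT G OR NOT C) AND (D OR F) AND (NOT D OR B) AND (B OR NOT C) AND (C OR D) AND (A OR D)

Branch on C: set C = false.
The clause (NOT E) is unit, so E = false.
The clause (NOT F) is unit, so F = false.
But (F) is also a unit clause — contradiction.
Backtrack on C: now try C = true.
The clause (NOT F) is unit, so F = false.
The clause (NOT E) is unit, so E = false.
The clause (B) is unit, so B = true.
The clause (A) is unit, so A = true.
The clause (NOT G) is unit, so G = false.
But (G) is also a unit clause — contradiction.
Neither C = true nor C = false works.

UNSATISFIABLE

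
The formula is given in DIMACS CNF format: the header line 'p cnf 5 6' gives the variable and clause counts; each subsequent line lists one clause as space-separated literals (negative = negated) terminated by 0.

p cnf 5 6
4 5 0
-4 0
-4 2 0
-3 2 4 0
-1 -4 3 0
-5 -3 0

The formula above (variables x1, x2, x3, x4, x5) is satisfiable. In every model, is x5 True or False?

Suppose x5 = False.
Unit clause (x4) forces x4 = True.
That conflicts with the unit clause (¬x4).
So every satisfying assignment has x5 = True.

True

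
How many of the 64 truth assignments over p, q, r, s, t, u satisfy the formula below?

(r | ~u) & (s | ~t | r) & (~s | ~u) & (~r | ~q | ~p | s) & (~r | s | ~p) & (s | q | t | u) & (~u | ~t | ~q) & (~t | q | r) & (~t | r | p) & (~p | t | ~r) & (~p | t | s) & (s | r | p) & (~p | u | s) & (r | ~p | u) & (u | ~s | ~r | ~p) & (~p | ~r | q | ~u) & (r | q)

11

There are 2^6 = 64 truth assignments over (p, q, r, s, t, u).
Split on s. With s = 1, the clauses containing s are satisfied and ~s drops from the rest; 5 of the 2^5 = 32 assignments to the other variables satisfy what remains.
With s = 0, by the same count on the reduced clause set, 6 assignments work.
Total: 5 + 6 = 11.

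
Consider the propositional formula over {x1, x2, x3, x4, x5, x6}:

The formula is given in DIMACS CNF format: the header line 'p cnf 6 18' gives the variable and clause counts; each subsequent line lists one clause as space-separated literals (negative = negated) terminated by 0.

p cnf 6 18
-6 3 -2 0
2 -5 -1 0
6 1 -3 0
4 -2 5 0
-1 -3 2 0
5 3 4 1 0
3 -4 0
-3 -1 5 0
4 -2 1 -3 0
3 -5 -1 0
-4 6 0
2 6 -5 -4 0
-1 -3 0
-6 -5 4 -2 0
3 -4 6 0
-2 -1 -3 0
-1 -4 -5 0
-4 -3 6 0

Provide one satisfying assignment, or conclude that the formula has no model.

Case x3 = False:
The clause (¬x4) is unit, so x4 = False.
Case x6 = False:
Case x2 = False:
Case x5 = False:
The clause (x1) is unit, so x1 = True.
This assignment satisfies each clause.

x1=True; x2=False; x3=False; x4=False; x5=False; x6=False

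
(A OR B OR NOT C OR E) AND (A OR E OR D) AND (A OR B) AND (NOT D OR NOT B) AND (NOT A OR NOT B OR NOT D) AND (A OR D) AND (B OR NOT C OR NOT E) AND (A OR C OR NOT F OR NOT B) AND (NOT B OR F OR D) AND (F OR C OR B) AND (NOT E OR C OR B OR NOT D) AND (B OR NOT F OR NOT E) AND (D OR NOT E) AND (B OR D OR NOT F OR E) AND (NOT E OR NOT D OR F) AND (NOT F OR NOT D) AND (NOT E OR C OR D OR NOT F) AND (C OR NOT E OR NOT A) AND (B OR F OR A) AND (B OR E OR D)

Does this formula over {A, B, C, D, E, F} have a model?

Satisfiable

Case A = true:
Case D = true:
(NOT B) alone gives B = false.
(NOT F) alone gives F = false.
(C) alone gives C = true.
(NOT E) alone gives E = false.
All clauses are satisfied.
A satisfying assignment: A ↦ true; B ↦ false; C ↦ true; D ↦ true; E ↦ false; F ↦ false.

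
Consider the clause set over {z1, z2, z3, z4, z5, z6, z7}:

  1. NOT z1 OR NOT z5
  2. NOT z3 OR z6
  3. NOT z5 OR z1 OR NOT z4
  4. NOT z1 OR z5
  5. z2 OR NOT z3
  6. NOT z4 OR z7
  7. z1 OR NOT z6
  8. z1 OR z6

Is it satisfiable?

No, unsatisfiable

Try z1 = false.
Unit clause (NOT z6) forces z6 = false.
That conflicts with the unit clause (z6).
That branch fails; take z1 = true instead.
Unit clause (NOT z5) forces z5 = false.
That conflicts with the unit clause (z5).
Either choice for z1 ends in contradiction.
No assignment satisfies every clause.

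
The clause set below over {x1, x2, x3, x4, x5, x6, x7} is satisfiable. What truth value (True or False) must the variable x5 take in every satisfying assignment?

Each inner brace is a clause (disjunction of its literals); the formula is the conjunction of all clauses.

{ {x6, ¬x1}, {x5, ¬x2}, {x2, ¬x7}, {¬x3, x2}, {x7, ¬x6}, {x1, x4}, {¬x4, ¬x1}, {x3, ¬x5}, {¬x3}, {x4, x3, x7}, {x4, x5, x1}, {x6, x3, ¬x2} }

False

Suppose x5 = True.
(x3) alone gives x3 = True.
That conflicts with the unit clause (¬x3).
So every satisfying assignment has x5 = False.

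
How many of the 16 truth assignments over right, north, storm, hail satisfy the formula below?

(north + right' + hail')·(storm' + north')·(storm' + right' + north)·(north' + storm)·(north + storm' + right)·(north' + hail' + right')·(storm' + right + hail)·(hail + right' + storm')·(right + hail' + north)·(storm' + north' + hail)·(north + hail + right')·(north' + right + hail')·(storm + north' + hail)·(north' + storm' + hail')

1

There are 2^4 = 16 truth assignments over (right, north, storm, hail).
Check each against the 14 clauses (columns in the order right, north, storm, hail):
  F F F F  ✓ satisfies all
  F F F T  ✗ fails (right + hail' + north)
  F F T F  ✗ fails (north + storm' + right)
  F F T T  ✗ fails (north + storm' + right)
  F T F F  ✗ fails (north' + storm)
  F T F T  ✗ fails (north' + storm)
  F T T F  ✗ fails (storm' + north')
  F T T T  ✗ fails (storm' + north')
  T F F F  ✗ fails (north + hail + right')
  T F F T  ✗ fails (north + right' + hail')
  T F T F  ✗ fails (storm' + right' + north)
  T F T T  ✗ fails (north + right' + hail')
  T T F F  ✗ fails (north' + storm)
  T T F T  ✗ fails (north' + storm)
  T T T F  ✗ fails (storm' + north')
  T T T T  ✗ fails (storm' + north')
1 of the 16 rows is a model.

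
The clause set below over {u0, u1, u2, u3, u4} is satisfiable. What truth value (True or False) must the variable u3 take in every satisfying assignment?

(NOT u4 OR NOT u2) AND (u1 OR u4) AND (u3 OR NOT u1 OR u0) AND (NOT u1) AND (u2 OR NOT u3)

False

Suppose u3 = true.
(NOT u1) alone gives u1 = false.
(u4) alone gives u4 = true.
(NOT u2) alone gives u2 = false.
Now (u2) is unsatisfied and unit — conflict.
So every satisfying assignment has u3 = False.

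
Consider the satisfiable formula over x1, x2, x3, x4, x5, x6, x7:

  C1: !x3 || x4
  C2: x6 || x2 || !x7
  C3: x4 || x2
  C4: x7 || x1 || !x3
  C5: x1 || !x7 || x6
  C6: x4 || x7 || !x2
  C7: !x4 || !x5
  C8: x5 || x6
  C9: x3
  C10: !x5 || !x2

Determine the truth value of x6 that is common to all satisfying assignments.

True

Suppose x6 = false.
The clause (x5) is unit, so x5 = true.
The clause (!x4) is unit, so x4 = false.
The clause (!x3) is unit, so x3 = false.
But (x3) is also a unit clause — contradiction.
So every satisfying assignment has x6 = True.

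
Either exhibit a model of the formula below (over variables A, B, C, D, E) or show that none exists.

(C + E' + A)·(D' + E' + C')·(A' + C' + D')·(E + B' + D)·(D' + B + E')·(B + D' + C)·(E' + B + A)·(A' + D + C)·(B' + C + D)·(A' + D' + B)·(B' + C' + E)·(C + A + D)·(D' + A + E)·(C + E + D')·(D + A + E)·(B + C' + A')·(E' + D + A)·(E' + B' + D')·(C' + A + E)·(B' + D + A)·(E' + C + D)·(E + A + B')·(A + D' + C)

A ↦ 1, B ↦ 1, C ↦ 1, D ↦ 0, E ↦ 1

Case C = 1:
Case D = 0:
Case E = 1:
Unit clause (A) forces A = 1.
Unit clause (B) forces B = 1.
All clauses are satisfied.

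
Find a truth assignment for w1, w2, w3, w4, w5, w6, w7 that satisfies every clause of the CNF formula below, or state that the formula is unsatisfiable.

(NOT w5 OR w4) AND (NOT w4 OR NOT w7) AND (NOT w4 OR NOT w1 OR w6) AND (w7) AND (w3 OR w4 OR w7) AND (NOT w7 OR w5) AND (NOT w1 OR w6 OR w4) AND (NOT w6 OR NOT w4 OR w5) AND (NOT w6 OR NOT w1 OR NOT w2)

UNSATISFIABLE

Unit clause (w7) forces w7 = true.
Unit clause (NOT w4) forces w4 = false.
Unit clause (NOT w5) forces w5 = false.
That conflicts with the unit clause (w5).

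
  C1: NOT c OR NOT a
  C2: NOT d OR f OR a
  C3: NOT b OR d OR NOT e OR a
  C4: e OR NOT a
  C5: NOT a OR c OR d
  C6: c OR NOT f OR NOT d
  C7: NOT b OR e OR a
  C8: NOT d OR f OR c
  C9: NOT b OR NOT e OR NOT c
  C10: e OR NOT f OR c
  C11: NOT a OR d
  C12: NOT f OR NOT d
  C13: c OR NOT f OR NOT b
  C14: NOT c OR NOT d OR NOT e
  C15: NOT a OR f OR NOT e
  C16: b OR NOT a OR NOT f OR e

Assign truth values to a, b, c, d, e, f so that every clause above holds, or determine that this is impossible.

a=false,  b=false,  c=true,  d=false,  e=false,  f=false

Case c = true:
From the singleton clause (NOT a), a = false.
Case d = false:
Case b = false:
No clause remains; e, f are free.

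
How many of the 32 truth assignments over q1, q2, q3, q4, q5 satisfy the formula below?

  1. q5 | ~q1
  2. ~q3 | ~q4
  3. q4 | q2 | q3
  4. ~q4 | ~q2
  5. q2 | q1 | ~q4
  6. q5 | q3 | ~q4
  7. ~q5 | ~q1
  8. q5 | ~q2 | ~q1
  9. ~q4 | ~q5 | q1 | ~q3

There are 2^5 = 32 truth assignments over (q1, q2, q3, q4, q5).
Split on q5. With q5 = 1, the clauses containing q5 are satisfied and ~q5 drops from the rest; 3 of the 2^4 = 16 assignments to the other variables satisfy what remains.
With q5 = 0, by the same count on the reduced clause set, 3 assignments work.
(One model: q1=F, q2=F, q3=T, q4=F, q5=F.)
Total: 3 + 3 = 6.

6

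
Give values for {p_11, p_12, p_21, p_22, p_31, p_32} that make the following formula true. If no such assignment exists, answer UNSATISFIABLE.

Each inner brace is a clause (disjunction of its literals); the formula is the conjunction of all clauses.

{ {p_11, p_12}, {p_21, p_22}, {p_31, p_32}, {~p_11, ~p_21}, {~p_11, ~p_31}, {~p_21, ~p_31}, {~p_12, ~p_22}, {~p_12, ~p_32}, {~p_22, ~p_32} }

Branch on p_11: set p_11 = 1.
Unit clause (~p_21) forces p_21 = 0.
Unit clause (p_22) forces p_22 = 1.
Unit clause (~p_31) forces p_31 = 0.
Unit clause (p_32) forces p_32 = 1.
But (~p_32) is also a unit clause — contradiction.
That branch fails; take p_11 = 0 instead.
Unit clause (p_12) forces p_12 = 1.
Unit clause (~p_22) forces p_22 = 0.
Unit clause (p_21) forces p_21 = 1.
Unit clause (~p_31) forces p_31 = 0.
Unit clause (p_32) forces p_32 = 1.
But (~p_32) is also a unit clause — contradiction.
Either choice for p_11 ends in contradiction.

UNSATISFIABLE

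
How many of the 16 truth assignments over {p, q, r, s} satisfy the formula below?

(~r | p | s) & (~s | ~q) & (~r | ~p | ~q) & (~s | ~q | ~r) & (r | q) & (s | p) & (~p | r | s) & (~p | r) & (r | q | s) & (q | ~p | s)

There are 2^4 = 16 truth assignments over (p, q, r, s).
Check each against the 10 clauses (columns in the order p, q, r, s):
  F F F F  ✗ fails (r | q)
  F F F T  ✗ fails (r | q)
  F F T F  ✗ fails (~r | p | s)
  F F T T  ✓ satisfies all
  F T F F  ✗ fails (s | p)
  F T F T  ✗ fails (~s | ~q)
  F T T F  ✗ fails (~r | p | s)
  F T T T  ✗ fails (~s | ~q)
  T F F F  ✗ fails (r | q)
  T F F T  ✗ fails (r | q)
  T F T F  ✗ fails (q | ~p | s)
  T F T T  ✓ satisfies all
  T T F F  ✗ fails (~p | r | s)
  T T F T  ✗ fails (~s | ~q)
  T T T F  ✗ fails (~r | ~p | ~q)
  T T T T  ✗ fails (~s | ~q)
2 of the 16 rows are models.

2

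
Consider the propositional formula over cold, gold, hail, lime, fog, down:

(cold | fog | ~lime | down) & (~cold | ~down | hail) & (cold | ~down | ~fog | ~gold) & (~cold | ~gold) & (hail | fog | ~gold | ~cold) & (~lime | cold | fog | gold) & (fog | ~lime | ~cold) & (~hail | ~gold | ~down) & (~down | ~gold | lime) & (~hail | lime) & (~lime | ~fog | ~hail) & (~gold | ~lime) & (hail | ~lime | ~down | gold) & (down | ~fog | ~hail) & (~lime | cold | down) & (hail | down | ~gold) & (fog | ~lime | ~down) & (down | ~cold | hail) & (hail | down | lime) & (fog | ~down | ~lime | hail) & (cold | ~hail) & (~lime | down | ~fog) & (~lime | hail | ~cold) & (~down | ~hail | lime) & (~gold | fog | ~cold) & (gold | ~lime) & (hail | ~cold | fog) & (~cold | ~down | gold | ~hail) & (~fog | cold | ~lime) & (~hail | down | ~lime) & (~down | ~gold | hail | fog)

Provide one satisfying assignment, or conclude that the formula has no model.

cold=0,  gold=0,  hail=0,  lime=0,  fog=0,  down=1

Branch on cold: set cold = 0.
(~hail) alone gives hail = 0.
Branch on gold: set gold = 0.
(~lime) alone gives lime = 0.
(down) alone gives down = 1.
All clauses hold; fog can take either value.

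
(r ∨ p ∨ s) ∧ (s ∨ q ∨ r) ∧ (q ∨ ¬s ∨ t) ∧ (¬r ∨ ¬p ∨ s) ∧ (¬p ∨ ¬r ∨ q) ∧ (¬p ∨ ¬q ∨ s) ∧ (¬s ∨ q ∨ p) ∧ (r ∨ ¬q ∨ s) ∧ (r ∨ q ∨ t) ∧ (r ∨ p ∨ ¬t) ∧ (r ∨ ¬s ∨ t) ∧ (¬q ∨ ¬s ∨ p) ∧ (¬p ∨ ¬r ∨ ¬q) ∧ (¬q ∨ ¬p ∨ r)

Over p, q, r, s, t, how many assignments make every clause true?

There are 2^5 = 32 truth assignments over (p, q, r, s, t).
Split on r. With r = True, the clauses containing r are satisfied and ¬r drops from the rest; 4 of the 2^4 = 16 assignments to the other variables satisfy what remains.
With r = False, by the same count on the reduced clause set, 1 assignment works.
(One model: p=F, q=F, r=T, s=F, t=F.)
Total: 4 + 1 = 5.

5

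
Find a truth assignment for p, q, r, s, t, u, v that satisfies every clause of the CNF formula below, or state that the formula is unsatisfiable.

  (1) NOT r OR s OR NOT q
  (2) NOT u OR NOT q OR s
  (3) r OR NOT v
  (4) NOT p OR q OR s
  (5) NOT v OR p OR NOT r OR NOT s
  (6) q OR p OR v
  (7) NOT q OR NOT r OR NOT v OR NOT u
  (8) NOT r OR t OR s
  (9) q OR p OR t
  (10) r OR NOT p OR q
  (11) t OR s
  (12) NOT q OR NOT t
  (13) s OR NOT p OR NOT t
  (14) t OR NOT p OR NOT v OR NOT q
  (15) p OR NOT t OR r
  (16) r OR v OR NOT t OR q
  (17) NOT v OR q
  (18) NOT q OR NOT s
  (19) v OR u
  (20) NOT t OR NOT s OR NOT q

Try r = true.
Try s = true.
(NOT q) alone gives q = false.
(NOT v) alone gives v = false.
(p) alone gives p = true.
(u) alone gives u = true.
No clause remains; t is free.

p ↦ true, q ↦ false, r ↦ true, s ↦ true, t ↦ true, u ↦ true, v ↦ false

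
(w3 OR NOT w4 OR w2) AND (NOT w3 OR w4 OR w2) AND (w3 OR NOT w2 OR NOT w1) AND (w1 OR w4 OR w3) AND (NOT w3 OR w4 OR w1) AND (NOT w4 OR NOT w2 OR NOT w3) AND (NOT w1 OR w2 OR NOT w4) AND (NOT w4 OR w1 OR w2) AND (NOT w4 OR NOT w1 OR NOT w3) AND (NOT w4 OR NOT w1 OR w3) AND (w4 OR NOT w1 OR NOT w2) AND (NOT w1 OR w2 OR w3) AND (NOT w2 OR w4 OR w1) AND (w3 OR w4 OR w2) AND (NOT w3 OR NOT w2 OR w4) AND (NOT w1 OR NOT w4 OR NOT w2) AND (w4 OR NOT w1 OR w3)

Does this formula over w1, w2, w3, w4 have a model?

Branch on w3: set w3 = false.
Branch on w4: set w4 = true.
Unit clause (w2) forces w2 = true.
Unit clause (NOT w1) forces w1 = false.
Every clause now holds.
A satisfying assignment: w1 ↦ false; w2 ↦ true; w3 ↦ false; w4 ↦ true.

Yes, satisfiable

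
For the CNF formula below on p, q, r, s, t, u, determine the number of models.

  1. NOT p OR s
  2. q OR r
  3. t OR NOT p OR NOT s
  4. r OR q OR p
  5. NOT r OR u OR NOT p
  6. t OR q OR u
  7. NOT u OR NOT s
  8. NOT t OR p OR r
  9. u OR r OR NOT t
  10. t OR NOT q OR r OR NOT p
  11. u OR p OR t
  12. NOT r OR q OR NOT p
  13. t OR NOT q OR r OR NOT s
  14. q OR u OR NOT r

7

There are 2^6 = 64 truth assignments over (p, q, r, s, t, u).
Split on r. With r = true, the clauses containing r are satisfied and NOT r drops from the rest; 6 of the 2^5 = 32 assignments to the other variables satisfy what remains.
With r = false, by the same count on the reduced clause set, 1 assignment works.
(One model: p=F, q=F, r=T, s=F, t=F, u=T.)
Total: 6 + 1 = 7.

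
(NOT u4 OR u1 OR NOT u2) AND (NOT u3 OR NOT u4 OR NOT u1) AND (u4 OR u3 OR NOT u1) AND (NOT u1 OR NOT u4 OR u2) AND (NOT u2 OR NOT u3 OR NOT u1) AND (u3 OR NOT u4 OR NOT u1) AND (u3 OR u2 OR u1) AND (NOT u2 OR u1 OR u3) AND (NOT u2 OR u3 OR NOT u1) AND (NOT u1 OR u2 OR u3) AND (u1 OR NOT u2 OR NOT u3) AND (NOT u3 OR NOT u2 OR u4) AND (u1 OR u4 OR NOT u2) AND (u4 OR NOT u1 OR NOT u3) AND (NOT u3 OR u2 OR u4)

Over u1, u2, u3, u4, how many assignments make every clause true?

There are 2^4 = 16 truth assignments over (u1, u2, u3, u4).
Check each against the 15 clauses (columns in the order u1, u2, u3, u4):
  F F F F  ✗ fails (u3 OR u2 OR u1)
  F F F T  ✗ fails (u3 OR u2 OR u1)
  F F T F  ✗ fails (NOT u3 OR u2 OR u4)
  F F T T  ✓ satisfies all
  F T F F  ✗ fails (NOT u2 OR u1 OR u3)
  F T F T  ✗ fails (NOT u4 OR u1 OR NOT u2)
  F T T F  ✗ fails (u1 OR NOT u2 OR NOT u3)
  F T T T  ✗ fails (NOT u4 OR u1 OR NOT u2)
  T F F F  ✗ fails (u4 OR u3 OR NOT u1)
  T F F T  ✗ fails (NOT u1 OR NOT u4 OR u2)
  T F T F  ✗ fails (u4 OR NOT u1 OR NOT u3)
  T F T T  ✗ fails (NOT u3 OR NOT u4 OR NOT u1)
  T T F F  ✗ fails (u4 OR u3 OR NOT u1)
  T T F T  ✗ fails (u3 OR NOT u4 OR NOT u1)
  T T T F  ✗ fails (NOT u2 OR NOT u3 OR NOT u1)
  T T T T  ✗ fails (NOT u3 OR NOT u4 OR NOT u1)
1 of the 16 rows is a model.

1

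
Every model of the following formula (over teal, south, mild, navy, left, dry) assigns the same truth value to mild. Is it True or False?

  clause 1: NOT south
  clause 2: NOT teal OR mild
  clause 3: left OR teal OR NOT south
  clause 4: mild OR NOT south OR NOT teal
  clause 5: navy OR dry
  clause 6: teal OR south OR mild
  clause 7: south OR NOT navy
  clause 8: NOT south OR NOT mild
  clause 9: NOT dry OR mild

True

Suppose mild = false.
Unit clause (NOT south) forces south = false.
Unit clause (NOT teal) forces teal = false.
That conflicts with the unit clause (teal).
So every satisfying assignment has mild = True.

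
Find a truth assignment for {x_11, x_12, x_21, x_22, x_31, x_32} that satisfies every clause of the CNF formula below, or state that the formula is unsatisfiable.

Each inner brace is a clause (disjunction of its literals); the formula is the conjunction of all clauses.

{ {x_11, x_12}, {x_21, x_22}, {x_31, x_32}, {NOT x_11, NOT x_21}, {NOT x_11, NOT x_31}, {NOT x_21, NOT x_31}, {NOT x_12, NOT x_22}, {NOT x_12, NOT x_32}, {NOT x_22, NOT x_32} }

UNSATISFIABLE

Branch on x_11: set x_11 = true.
Unit clause (NOT x_21) forces x_21 = false.
Unit clause (x_22) forces x_22 = true.
Unit clause (NOT x_31) forces x_31 = false.
Unit clause (x_32) forces x_32 = true.
That conflicts with the unit clause (NOT x_32).
Backtrack on x_11: now try x_11 = false.
Unit clause (x_12) forces x_12 = true.
Unit clause (NOT x_22) forces x_22 = false.
Unit clause (x_21) forces x_21 = true.
Unit clause (NOT x_31) forces x_31 = false.
Unit clause (x_32) forces x_32 = true.
That conflicts with the unit clause (NOT x_32).
Either choice for x_11 ends in contradiction.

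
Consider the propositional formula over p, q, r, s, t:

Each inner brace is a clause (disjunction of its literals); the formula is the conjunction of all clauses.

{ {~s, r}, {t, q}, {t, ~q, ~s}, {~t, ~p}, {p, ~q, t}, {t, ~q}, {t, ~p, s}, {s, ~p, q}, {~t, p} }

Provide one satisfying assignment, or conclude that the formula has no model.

UNSATISFIABLE

Suppose s = 0.
Suppose t = 1.
(~p) alone gives p = 0.
That conflicts with the unit clause (p).
Backtrack on t: now try t = 0.
(q) alone gives q = 1.
That conflicts with the unit clause (~q).
Either choice for t ends in contradiction.
Backtrack on s: now try s = 1.
(r) alone gives r = 1.
Suppose t = 1.
(~p) alone gives p = 0.
That conflicts with the unit clause (p).
Backtrack on t: now try t = 0.
(q) alone gives q = 1.
That conflicts with the unit clause (~q).
Either choice for t ends in contradiction.
Either choice for s ends in contradiction.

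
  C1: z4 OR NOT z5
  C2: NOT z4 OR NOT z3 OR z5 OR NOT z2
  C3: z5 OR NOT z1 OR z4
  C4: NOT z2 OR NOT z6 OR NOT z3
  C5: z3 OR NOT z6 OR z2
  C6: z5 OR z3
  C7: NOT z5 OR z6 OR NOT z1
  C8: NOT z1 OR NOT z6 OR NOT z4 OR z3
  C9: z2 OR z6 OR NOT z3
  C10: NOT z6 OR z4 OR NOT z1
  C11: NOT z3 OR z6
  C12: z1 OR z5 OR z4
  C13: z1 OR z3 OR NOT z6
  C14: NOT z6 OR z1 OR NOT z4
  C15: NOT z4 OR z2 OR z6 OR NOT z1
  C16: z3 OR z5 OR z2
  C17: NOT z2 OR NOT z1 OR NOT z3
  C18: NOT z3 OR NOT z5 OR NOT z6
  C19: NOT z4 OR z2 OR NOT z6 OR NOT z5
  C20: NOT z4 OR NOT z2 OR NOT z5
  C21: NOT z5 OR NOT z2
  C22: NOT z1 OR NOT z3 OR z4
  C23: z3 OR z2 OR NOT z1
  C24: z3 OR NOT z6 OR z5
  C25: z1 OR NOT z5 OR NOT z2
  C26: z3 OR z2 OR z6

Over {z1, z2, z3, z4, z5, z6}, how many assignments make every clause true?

1

There are 2^6 = 64 truth assignments over (z1, z2, z3, z4, z5, z6).
Split on z4. With z4 = true, the clauses containing z4 are satisfied and NOT z4 drops from the rest; 1 of the 2^5 = 32 assignments to the other variables satisfy what remains.
With z4 = false, by the same count on the reduced clause set, 0 assignments work.
Total: 1 + 0 = 1.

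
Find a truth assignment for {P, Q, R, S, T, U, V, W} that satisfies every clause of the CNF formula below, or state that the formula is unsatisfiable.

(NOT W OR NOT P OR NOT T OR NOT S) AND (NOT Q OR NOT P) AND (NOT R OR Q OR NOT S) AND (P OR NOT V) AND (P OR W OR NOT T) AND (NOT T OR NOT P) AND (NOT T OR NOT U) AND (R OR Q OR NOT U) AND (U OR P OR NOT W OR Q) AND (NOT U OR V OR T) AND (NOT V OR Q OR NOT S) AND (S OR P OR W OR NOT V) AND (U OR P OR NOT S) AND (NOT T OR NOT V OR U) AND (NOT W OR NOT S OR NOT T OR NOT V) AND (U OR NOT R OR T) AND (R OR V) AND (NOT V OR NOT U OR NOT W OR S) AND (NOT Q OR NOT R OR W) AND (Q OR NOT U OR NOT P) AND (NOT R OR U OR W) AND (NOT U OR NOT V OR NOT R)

Case Q = false:
Case R = false:
The clause (NOT U) is unit, so U = false.
The clause (V) is unit, so V = true.
The clause (P) is unit, so P = true.
The clause (NOT T) is unit, so T = false.
The clause (NOT S) is unit, so S = false.
Every clause is now satisfied; W is unconstrained.

P ↦ true; Q ↦ false; R ↦ false; S ↦ false; T ↦ false; U ↦ false; V ↦ true; W ↦ false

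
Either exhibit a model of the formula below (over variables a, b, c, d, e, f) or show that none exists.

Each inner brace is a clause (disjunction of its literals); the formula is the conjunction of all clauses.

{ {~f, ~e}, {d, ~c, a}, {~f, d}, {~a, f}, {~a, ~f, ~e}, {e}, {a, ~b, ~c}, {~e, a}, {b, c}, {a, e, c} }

UNSATISFIABLE

Unit clause (e) forces e = 1.
Unit clause (~f) forces f = 0.
Unit clause (~a) forces a = 0.
That conflicts with the unit clause (a).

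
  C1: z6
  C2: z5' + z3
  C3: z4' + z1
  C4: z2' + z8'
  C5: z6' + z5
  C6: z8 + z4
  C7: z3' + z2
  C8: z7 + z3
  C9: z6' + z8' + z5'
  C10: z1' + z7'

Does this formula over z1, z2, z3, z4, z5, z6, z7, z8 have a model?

Yes

(z6) alone gives z6 = 1.
(z5) alone gives z5 = 1.
(z3) alone gives z3 = 1.
(z2) alone gives z2 = 1.
(z8') alone gives z8 = 0.
(z4) alone gives z4 = 1.
(z1) alone gives z1 = 1.
(z7') alone gives z7 = 0.
Every clause now holds.
A satisfying assignment: z1: 1, z2: 1, z3: 1, z4: 1, z5: 1, z6: 1, z7: 0, z8: 0.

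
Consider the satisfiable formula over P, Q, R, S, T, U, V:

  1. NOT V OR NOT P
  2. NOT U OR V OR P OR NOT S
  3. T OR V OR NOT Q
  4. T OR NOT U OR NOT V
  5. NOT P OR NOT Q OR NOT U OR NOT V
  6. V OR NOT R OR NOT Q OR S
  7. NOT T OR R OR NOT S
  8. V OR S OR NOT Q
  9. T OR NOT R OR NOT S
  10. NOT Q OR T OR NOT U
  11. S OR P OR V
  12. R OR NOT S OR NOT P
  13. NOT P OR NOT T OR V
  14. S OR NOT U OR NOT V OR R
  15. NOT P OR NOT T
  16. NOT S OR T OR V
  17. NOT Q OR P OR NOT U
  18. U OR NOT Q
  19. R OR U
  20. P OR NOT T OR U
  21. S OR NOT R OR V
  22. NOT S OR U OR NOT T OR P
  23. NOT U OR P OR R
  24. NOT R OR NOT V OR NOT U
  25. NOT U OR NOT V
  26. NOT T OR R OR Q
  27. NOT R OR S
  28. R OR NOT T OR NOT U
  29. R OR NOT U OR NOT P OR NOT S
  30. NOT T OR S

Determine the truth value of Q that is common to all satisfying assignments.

False

Suppose Q = true.
The clause (U) is unit, so U = true.
The clause (T) is unit, so T = true.
The clause (NOT P) is unit, so P = false.
Now (P) is unsatisfied and unit — conflict.
So every satisfying assignment has Q = False.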